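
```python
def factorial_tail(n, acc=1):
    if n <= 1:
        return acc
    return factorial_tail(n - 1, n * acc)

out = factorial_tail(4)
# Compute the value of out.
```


factorial_tail(4, 1)
= factorial_tail(3, 4 * 1) = factorial_tail(3, 4)
= factorial_tail(2, 3 * 4) = factorial_tail(2, 12)
= factorial_tail(1, 2 * 12) = factorial_tail(1, 24)
n <= 1, return acc = 24


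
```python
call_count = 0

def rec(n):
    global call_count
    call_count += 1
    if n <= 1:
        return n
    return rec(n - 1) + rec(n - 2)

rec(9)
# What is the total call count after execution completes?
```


rec(9) calls rec(8) and rec(7); each non-base call branches into two more.
Let C(k) = total number of calls made by rec(k), including the call to rec(k) itself.
Base cases: C(0) = 1, C(1) = 1
Recurrence: C(k) = 1 + C(k-1) + C(k-2)
  C(2) = 1 + C(1) + C(0) = 1 + 1 + 1 = 3
  C(3) = 1 + C(2) + C(1) = 1 + 3 + 1 = 5
  C(4) = 1 + C(3) + C(2) = 1 + 5 + 3 = 9
  C(5) = 1 + C(4) + C(3) = 1 + 9 + 5 = 15
  C(6) = 1 + C(5) + C(4) = 1 + 15 + 9 = 25
  C(7) = 1 + C(6) + C(5) = 1 + 25 + 15 = 41
  C(8) = 1 + C(7) + C(6) = 1 + 41 + 25 = 67
  C(9) = 1 + C(8) + C(7) = 1 + 67 + 41 = 109
Total calls = C(9) = 109


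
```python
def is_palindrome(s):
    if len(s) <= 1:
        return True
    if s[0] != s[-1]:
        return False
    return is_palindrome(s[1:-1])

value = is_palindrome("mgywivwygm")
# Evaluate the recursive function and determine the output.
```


is_palindrome("mgywivwygm")
"mgywivwygm": s[0]='m' == s[-1]='m' -> is_palindrome("gywivwyg")
"gywivwyg": s[0]='g' == s[-1]='g' -> is_palindrome("ywivwy")
"ywivwy": s[0]='y' == s[-1]='y' -> is_palindrome("wivw")
"wivw": s[0]='w' == s[-1]='w' -> is_palindrome("iv")
"iv": s[0]='i' != s[-1]='v' -> False
= False


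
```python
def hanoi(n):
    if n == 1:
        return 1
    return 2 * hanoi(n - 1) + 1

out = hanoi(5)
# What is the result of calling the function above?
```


hanoi(5)
= 2 * hanoi(4) + 1
= 2 * (2 * hanoi(3) + 1) + 1
= 2 * (2 * (2 * hanoi(2) + 1) + 1) + 1
= 2 * (2 * (2 * (2 * hanoi(1) + 1) + 1) + 1) + 1
Now compute bottom-up:
hanoi(1) = 1
hanoi(2) = 2 * 1 + 1 = 3
hanoi(3) = 2 * 3 + 1 = 7
hanoi(4) = 2 * 7 + 1 = 15
hanoi(5) = 2 * 15 + 1 = 31
= 31


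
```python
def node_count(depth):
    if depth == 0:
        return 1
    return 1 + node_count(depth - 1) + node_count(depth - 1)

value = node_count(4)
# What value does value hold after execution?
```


node_count(4)
= 1 + node_count(3) + node_count(3)
= 1 + 2 * node_count(3)
node_count(k) = 2^(k+1) - 1
node_count(0) = 1
node_count(1) = 3
node_count(2) = 7
node_count(3) = 15
node_count(4) = 31
node_count(4) = 2^5 - 1 = 31


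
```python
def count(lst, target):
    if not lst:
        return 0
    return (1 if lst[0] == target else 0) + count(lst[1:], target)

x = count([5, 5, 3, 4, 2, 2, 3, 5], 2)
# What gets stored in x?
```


count([5, 5, 3, 4, 2, 2, 3, 5], 2)
lst[0]=5 != 2: 0 + count([5, 3, 4, 2, 2, 3, 5], 2)
lst[0]=5 != 2: 0 + count([3, 4, 2, 2, 3, 5], 2)
lst[0]=3 != 2: 0 + count([4, 2, 2, 3, 5], 2)
lst[0]=4 != 2: 0 + count([2, 2, 3, 5], 2)
lst[0]=2 == 2: 1 + count([2, 3, 5], 2)
lst[0]=2 == 2: 1 + count([3, 5], 2)
lst[0]=3 != 2: 0 + count([5], 2)
lst[0]=5 != 2: 0 + count([], 2)
= 2


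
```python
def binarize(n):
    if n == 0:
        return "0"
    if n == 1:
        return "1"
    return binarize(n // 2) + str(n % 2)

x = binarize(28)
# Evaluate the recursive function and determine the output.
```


binarize(28)
= binarize(14) + "0"
= binarize(7) + "0" + "0"
= binarize(3) + "1" + "0" + "0"
= binarize(1) + "1" + "1" + "0" + "0"
= "1" + "1" + "1" + "0" + "0"
= "11100"


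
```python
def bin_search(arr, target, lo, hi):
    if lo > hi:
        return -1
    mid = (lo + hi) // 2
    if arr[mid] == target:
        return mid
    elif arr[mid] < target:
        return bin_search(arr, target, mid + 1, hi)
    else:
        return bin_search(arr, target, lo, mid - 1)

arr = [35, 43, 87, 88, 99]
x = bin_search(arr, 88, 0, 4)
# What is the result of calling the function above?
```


bin_search(arr, 88, 0, 4)
lo=0, hi=4, mid=2, arr[mid]=87
87 < 88, search right half
lo=3, hi=4, mid=3, arr[mid]=88
arr[3] == 88, found at index 3
= 3


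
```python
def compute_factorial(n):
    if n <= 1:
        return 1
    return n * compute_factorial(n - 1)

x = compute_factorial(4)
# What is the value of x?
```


compute_factorial(4)
= 4 * compute_factorial(3)
= 4 * 3 * compute_factorial(2)
= 4 * 3 * 2 * compute_factorial(1)
= 4 * 3 * 2 * 1
= 24


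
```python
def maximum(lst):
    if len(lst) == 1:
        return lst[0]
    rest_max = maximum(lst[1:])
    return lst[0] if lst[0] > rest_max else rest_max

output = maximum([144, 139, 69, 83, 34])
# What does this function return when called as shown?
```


maximum([144, 139, 69, 83, 34])
= compare 144 with maximum([139, 69, 83, 34])
= compare 139 with maximum([69, 83, 34])
= compare 69 with maximum([83, 34])
= compare 83 with maximum([34])
Base: maximum([34]) = 34
compare 83 with 34: max = 83
compare 69 with 83: max = 83
compare 139 with 83: max = 139
compare 144 with 139: max = 144
= 144


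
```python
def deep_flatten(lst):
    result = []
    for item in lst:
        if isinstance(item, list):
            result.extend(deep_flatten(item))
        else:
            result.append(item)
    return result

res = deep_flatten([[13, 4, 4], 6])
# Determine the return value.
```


deep_flatten([[13, 4, 4], 6])
Processing each element:
  [13, 4, 4] is a list -> deep_flatten recursively -> [13, 4, 4]
  6 is not a list -> append 6
= [13, 4, 4, 6]


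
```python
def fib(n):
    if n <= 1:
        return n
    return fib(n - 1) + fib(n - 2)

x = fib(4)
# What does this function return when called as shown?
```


fib(4)
= fib(3) + fib(2)
= (fib(2) + fib(1)) + fib(2)
Computing bottom-up: fib(0)=0, fib(1)=1, fib(2)=1, fib(3)=2, fib(4)=3
= 3


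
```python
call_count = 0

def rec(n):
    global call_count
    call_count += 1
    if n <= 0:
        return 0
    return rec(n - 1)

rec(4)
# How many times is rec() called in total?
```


rec(4) calls rec(3) calls ... calls rec(0)
Total calls: 4 + 1 (for base case) = 5


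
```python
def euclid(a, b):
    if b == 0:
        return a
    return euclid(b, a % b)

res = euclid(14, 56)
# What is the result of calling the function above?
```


euclid(14, 56)
= euclid(56, 14 % 56) = euclid(56, 14)
= euclid(14, 56 % 14) = euclid(14, 0)
b == 0, return a = 14


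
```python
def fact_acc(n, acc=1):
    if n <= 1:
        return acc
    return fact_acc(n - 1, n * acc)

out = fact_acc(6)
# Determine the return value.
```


fact_acc(6, 1)
= fact_acc(5, 6 * 1) = fact_acc(5, 6)
= fact_acc(4, 5 * 6) = fact_acc(4, 30)
= fact_acc(3, 4 * 30) = fact_acc(3, 120)
= fact_acc(2, 3 * 120) = fact_acc(2, 360)
= fact_acc(1, 2 * 360) = fact_acc(1, 720)
n <= 1, return acc = 720


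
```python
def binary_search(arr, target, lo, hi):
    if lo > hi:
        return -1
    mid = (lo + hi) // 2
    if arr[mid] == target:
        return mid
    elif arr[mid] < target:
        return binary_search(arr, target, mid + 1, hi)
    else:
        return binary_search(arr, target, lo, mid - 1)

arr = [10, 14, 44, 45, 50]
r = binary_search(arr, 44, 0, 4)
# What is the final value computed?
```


binary_search(arr, 44, 0, 4)
lo=0, hi=4, mid=2, arr[mid]=44
arr[2] == 44, found at index 2
= 2


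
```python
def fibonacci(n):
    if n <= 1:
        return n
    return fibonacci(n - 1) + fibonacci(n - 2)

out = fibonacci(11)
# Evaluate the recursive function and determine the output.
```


fibonacci(11)
= fibonacci(10) + fibonacci(9)
= (fibonacci(9) + fibonacci(8)) + fibonacci(9)
Computing bottom-up: fibonacci(0)=0, fibonacci(1)=1, fibonacci(2)=1, fibonacci(3)=2, fibonacci(4)=3, fibonacci(5)=5, fibonacci(6)=8, fibonacci(7)=13, fibonacci(8)=21, fibonacci(9)=34, fibonacci(10)=55, fibonacci(11)=89
= 89


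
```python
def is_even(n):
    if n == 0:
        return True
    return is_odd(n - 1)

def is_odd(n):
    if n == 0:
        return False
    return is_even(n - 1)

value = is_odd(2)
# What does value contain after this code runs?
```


is_odd(2)
= is_even(1)
= is_odd(0)
n == 0: return False
= False


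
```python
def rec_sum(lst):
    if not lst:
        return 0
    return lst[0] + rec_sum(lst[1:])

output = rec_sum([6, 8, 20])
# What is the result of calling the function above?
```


rec_sum([6, 8, 20])
= 6 + rec_sum([8, 20])
= 6 + 8 + rec_sum([20])
= 6 + 8 + 20 + rec_sum([])
= 6 + 8 + 20 + 0
= 34


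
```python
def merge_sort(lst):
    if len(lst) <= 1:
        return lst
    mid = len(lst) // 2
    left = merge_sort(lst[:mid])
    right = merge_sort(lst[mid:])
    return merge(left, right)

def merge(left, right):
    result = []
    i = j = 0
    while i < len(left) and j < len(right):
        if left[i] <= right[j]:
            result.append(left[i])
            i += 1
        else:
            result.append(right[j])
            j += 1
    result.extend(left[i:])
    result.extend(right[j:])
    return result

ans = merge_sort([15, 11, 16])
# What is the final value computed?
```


merge_sort([15, 11, 16])
Split into [15] and [11, 16]
Left sorted: [15]
Right sorted: [11, 16]
Merge [15] and [11, 16]
= [11, 15, 16]


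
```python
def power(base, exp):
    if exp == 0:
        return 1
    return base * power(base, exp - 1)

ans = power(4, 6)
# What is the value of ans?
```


power(4, 6)
= 4 * power(4, 5)
= 4 * 4 * power(4, 4)
= 4 * 4 * 4 * power(4, 3)
= 4 * 4 * 4 * 4 * power(4, 2)
= 4 * 4 * 4 * 4 * 4 * power(4, 1)
= 4 * 4 * 4 * 4 * 4 * 4 * power(4, 0)
= 4 * 4 * 4 * 4 * 4 * 4 * 1
= 4096


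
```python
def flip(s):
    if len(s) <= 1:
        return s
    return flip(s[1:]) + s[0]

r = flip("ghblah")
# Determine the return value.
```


flip("ghblah")
= flip("hblah") + "g"
= flip("blah") + "h" + "g"
= flip("lah") + "b" + "h" + "g"
= flip("ah") + "l" + "b" + "h" + "g"
= flip("h") + "a" + "l" + "b" + "h" + "g"
= "h" + "a" + "l" + "b" + "h" + "g"
= "halbhg"


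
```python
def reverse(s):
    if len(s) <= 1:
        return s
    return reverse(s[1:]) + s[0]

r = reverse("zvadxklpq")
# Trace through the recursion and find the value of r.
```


reverse("zvadxklpq")
= reverse("vadxklpq") + "z"
= reverse("adxklpq") + "v" + "z"
= reverse("dxklpq") + "a" + "v" + "z"
= reverse("xklpq") + "d" + "a" + "v" + "z"
= reverse("klpq") + "x" + "d" + "a" + "v" + "z"
= reverse("lpq") + "k" + "x" + "d" + "a" + "v" + "z"
= reverse("pq") + "l" + "k" + "x" + "d" + "a" + "v" + "z"
= reverse("q") + "p" + "l" + "k" + "x" + "d" + "a" + "v" + "z"
= "q" + "p" + "l" + "k" + "x" + "d" + "a" + "v" + "z"
= "qplkxdavz"


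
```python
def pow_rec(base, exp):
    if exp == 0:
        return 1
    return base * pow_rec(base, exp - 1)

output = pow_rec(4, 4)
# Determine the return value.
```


pow_rec(4, 4)
= 4 * pow_rec(4, 3)
= 4 * 4 * pow_rec(4, 2)
= 4 * 4 * 4 * pow_rec(4, 1)
= 4 * 4 * 4 * 4 * pow_rec(4, 0)
= 4 * 4 * 4 * 4 * 1
= 256


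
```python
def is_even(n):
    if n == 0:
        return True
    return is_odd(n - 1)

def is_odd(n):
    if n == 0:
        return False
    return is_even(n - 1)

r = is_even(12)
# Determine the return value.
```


is_even(12)
= is_odd(11)
= is_even(10)
= is_odd(9)
= is_even(8)
= is_odd(7)
= is_even(6)
= is_odd(5)
= is_even(4)
= is_odd(3)
= is_even(2)
= is_odd(1)
= is_even(0)
n == 0: return True
= True


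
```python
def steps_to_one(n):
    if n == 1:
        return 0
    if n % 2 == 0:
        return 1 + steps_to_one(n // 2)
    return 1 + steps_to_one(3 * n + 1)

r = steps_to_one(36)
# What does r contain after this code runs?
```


steps_to_one(36)
36 is even -> steps_to_one(18)
18 is even -> steps_to_one(9)
9 is odd -> 3*9+1 = 28 -> steps_to_one(28)
28 is even -> steps_to_one(14)
14 is even -> steps_to_one(7)
7 is odd -> 3*7+1 = 22 -> steps_to_one(22)
22 is even -> steps_to_one(11)
11 is odd -> 3*11+1 = 34 -> steps_to_one(34)
34 is even -> steps_to_one(17)
17 is odd -> 3*17+1 = 52 -> steps_to_one(52)
52 is even -> steps_to_one(26)
26 is even -> steps_to_one(13)
13 is odd -> 3*13+1 = 40 -> steps_to_one(40)
40 is even -> steps_to_one(20)
20 is even -> steps_to_one(10)
10 is even -> steps_to_one(5)
5 is odd -> 3*5+1 = 16 -> steps_to_one(16)
16 is even -> steps_to_one(8)
8 is even -> steps_to_one(4)
4 is even -> steps_to_one(2)
2 is even -> steps_to_one(1)
Reached 1 after 21 steps
= 21


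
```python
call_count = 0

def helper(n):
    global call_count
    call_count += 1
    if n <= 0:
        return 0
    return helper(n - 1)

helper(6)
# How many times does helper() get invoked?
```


helper(6) calls helper(5) calls ... calls helper(0)
Total calls: 6 + 1 (for base case) = 7


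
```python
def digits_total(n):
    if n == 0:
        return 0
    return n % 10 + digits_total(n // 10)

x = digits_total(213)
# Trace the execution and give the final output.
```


digits_total(213)
= 3 + digits_total(21)
= 3 + 1 + digits_total(2)
= 3 + 1 + 2 + digits_total(0)
= 3 + 1 + 2 + 0
= 6


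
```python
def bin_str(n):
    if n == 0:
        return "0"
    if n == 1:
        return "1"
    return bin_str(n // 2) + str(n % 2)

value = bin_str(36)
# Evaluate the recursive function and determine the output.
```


bin_str(36)
= bin_str(18) + "0"
= bin_str(9) + "0" + "0"
= bin_str(4) + "1" + "0" + "0"
= bin_str(2) + "0" + "1" + "0" + "0"
= bin_str(1) + "0" + "0" + "1" + "0" + "0"
= "1" + "0" + "0" + "1" + "0" + "0"
= "100100"


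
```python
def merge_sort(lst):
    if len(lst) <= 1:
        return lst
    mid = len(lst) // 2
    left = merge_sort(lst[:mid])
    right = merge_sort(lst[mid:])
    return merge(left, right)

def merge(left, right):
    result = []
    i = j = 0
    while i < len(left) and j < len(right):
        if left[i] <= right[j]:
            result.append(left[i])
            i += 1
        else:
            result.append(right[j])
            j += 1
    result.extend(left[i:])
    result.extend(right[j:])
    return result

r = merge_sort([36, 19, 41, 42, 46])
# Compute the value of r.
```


merge_sort([36, 19, 41, 42, 46])
Split into [36, 19] and [41, 42, 46]
Left sorted: [19, 36]
Right sorted: [41, 42, 46]
Merge [19, 36] and [41, 42, 46]
= [19, 36, 41, 42, 46]


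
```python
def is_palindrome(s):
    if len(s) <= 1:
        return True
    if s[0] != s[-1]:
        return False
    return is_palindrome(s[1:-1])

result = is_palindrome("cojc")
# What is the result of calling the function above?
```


is_palindrome("cojc")
"cojc": s[0]='c' == s[-1]='c' -> is_palindrome("oj")
"oj": s[0]='o' != s[-1]='j' -> False
= False


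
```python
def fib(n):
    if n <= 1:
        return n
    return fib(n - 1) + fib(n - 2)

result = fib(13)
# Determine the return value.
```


fib(13)
= fib(12) + fib(11)
= (fib(11) + fib(10)) + fib(11)
Computing bottom-up: fib(0)=0, fib(1)=1, fib(2)=1, fib(3)=2, fib(4)=3, fib(5)=5, fib(6)=8, fib(7)=13, fib(8)=21, fib(9)=34, fib(10)=55, fib(11)=89, fib(12)=144, fib(13)=233
= 233


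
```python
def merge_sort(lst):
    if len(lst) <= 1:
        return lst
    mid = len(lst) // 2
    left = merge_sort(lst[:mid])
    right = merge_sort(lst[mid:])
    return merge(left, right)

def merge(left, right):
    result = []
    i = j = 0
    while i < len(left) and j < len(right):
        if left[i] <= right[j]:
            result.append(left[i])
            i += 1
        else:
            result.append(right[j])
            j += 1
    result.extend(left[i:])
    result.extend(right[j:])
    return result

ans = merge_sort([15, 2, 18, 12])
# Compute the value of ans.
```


merge_sort([15, 2, 18, 12])
Split into [15, 2] and [18, 12]
Left sorted: [2, 15]
Right sorted: [12, 18]
Merge [2, 15] and [12, 18]
= [2, 12, 15, 18]


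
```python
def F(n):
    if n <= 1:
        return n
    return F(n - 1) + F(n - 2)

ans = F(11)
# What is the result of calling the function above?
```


F(11)
= F(10) + F(9)
= (F(9) + F(8)) + F(9)
Computing bottom-up: F(0)=0, F(1)=1, F(2)=1, F(3)=2, F(4)=3, F(5)=5, F(6)=8, F(7)=13, F(8)=21, F(9)=34, F(10)=55, F(11)=89
= 89


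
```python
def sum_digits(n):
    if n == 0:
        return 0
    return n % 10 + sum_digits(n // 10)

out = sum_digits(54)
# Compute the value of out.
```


sum_digits(54)
= 4 + sum_digits(5)
= 4 + 5 + sum_digits(0)
= 4 + 5 + 0
= 9


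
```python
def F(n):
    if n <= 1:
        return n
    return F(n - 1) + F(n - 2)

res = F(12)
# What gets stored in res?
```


F(12)
= F(11) + F(10)
= (F(10) + F(9)) + F(10)
Computing bottom-up: F(0)=0, F(1)=1, F(2)=1, F(3)=2, F(4)=3, F(5)=5, F(6)=8, F(7)=13, F(8)=21, F(9)=34, F(10)=55, F(11)=89, F(12)=144
= 144


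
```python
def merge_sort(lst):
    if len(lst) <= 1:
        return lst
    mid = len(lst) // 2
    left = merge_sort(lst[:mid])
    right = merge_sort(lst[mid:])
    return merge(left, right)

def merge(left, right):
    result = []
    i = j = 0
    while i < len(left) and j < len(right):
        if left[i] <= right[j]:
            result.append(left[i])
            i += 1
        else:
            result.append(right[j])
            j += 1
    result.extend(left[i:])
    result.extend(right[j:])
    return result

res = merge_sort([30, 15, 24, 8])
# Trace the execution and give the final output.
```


merge_sort([30, 15, 24, 8])
Split into [30, 15] and [24, 8]
Left sorted: [15, 30]
Right sorted: [8, 24]
Merge [15, 30] and [8, 24]
= [8, 15, 24, 30]


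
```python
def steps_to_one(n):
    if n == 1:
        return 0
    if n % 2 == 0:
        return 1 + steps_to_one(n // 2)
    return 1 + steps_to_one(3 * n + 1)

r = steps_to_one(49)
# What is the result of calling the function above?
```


steps_to_one(49)
49 is odd -> 3*49+1 = 148 -> steps_to_one(148)
148 is even -> steps_to_one(74)
74 is even -> steps_to_one(37)
37 is odd -> 3*37+1 = 112 -> steps_to_one(112)
112 is even -> steps_to_one(56)
56 is even -> steps_to_one(28)
28 is even -> steps_to_one(14)
14 is even -> steps_to_one(7)
7 is odd -> 3*7+1 = 22 -> steps_to_one(22)
22 is even -> steps_to_one(11)
11 is odd -> 3*11+1 = 34 -> steps_to_one(34)
34 is even -> steps_to_one(17)
17 is odd -> 3*17+1 = 52 -> steps_to_one(52)
52 is even -> steps_to_one(26)
26 is even -> steps_to_one(13)
13 is odd -> 3*13+1 = 40 -> steps_to_one(40)
40 is even -> steps_to_one(20)
20 is even -> steps_to_one(10)
10 is even -> steps_to_one(5)
5 is odd -> 3*5+1 = 16 -> steps_to_one(16)
16 is even -> steps_to_one(8)
8 is even -> steps_to_one(4)
4 is even -> steps_to_one(2)
2 is even -> steps_to_one(1)
Reached 1 after 24 steps
= 24


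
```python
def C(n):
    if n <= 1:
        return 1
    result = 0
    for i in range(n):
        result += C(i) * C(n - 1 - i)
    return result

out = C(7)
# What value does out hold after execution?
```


C(7)
= sum of C(i) * C(7-1-i) for i in 0..6
First compute sub-values bottom-up:
  C(0) = 1, C(1) = 1
  C(2) = 1*1 + 1*1 = 2
  C(3) = 1*2 + 1*1 + 2*1 = 5
  C(4) = 1*5 + 1*2 + 2*1 + 5*1 = 14
  C(5) = 1*14 + 1*5 + 2*2 + 5*1 + 14*1 = 42
  C(6) = 1*42 + 1*14 + 2*5 + 5*2 + 14*1 + 42*1 = 132
Now C(7):
  C(0)*C(6) = 1*132 = 132
  C(1)*C(5) = 1*42 = 42
  C(2)*C(4) = 2*14 = 28
  C(3)*C(3) = 5*5 = 25
  C(4)*C(2) = 14*2 = 28
  C(5)*C(1) = 42*1 = 42
  C(6)*C(0) = 132*1 = 132
= 132 + 42 + 28 + 25 + 28 + 42 + 132
= 429


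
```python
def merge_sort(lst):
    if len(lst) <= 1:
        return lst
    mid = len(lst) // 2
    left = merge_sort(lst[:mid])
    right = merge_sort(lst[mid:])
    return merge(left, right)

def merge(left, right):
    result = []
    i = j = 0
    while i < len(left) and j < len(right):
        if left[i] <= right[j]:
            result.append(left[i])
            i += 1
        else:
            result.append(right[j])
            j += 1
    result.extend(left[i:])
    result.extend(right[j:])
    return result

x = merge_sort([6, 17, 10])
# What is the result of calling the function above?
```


merge_sort([6, 17, 10])
Split into [6] and [17, 10]
Left sorted: [6]
Right sorted: [10, 17]
Merge [6] and [10, 17]
= [6, 10, 17]


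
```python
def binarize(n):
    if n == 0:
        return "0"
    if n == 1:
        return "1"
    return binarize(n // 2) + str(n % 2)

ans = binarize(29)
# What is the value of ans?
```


binarize(29)
= binarize(14) + "1"
= binarize(7) + "0" + "1"
= binarize(3) + "1" + "0" + "1"
= binarize(1) + "1" + "1" + "0" + "1"
= "1" + "1" + "1" + "0" + "1"
= "11101"


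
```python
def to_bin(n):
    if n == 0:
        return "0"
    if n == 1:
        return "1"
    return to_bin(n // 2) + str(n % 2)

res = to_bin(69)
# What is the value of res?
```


to_bin(69)
= to_bin(34) + "1"
= to_bin(17) + "0" + "1"
= to_bin(8) + "1" + "0" + "1"
= to_bin(4) + "0" + "1" + "0" + "1"
= to_bin(2) + "0" + "0" + "1" + "0" + "1"
= to_bin(1) + "0" + "0" + "0" + "1" + "0" + "1"
= "1" + "0" + "0" + "0" + "1" + "0" + "1"
= "1000101"


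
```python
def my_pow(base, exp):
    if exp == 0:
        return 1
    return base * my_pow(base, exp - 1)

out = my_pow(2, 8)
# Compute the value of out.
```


my_pow(2, 8)
= 2 * my_pow(2, 7)
= 2 * 2 * my_pow(2, 6)
= 2 * 2 * 2 * my_pow(2, 5)
= 2 * 2 * 2 * 2 * my_pow(2, 4)
= 2 * 2 * 2 * 2 * 2 * my_pow(2, 3)
= 2 * 2 * 2 * 2 * 2 * 2 * my_pow(2, 2)
= 2 * 2 * 2 * 2 * 2 * 2 * 2 * my_pow(2, 1)
= 2 * 2 * 2 * 2 * 2 * 2 * 2 * 2 * my_pow(2, 0)
= 2 * 2 * 2 * 2 * 2 * 2 * 2 * 2 * 1
= 256


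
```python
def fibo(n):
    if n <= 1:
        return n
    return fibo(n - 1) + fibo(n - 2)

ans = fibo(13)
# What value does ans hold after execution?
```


fibo(13)
= fibo(12) + fibo(11)
= (fibo(11) + fibo(10)) + fibo(11)
Computing bottom-up: fibo(0)=0, fibo(1)=1, fibo(2)=1, fibo(3)=2, fibo(4)=3, fibo(5)=5, fibo(6)=8, fibo(7)=13, fibo(8)=21, fibo(9)=34, fibo(10)=55, fibo(11)=89, fibo(12)=144, fibo(13)=233
= 233


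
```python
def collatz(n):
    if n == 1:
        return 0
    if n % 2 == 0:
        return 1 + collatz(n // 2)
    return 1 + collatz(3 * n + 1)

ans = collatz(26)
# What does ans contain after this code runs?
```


collatz(26)
26 is even -> collatz(13)
13 is odd -> 3*13+1 = 40 -> collatz(40)
40 is even -> collatz(20)
20 is even -> collatz(10)
10 is even -> collatz(5)
5 is odd -> 3*5+1 = 16 -> collatz(16)
16 is even -> collatz(8)
8 is even -> collatz(4)
4 is even -> collatz(2)
2 is even -> collatz(1)
Reached 1 after 10 steps
= 10


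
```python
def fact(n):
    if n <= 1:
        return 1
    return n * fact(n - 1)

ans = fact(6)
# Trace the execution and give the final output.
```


fact(6)
= 6 * fact(5)
= 6 * 5 * fact(4)
= 6 * 5 * 4 * fact(3)
= 6 * 5 * 4 * 3 * fact(2)
= 6 * 5 * 4 * 3 * 2 * fact(1)
= 6 * 5 * 4 * 3 * 2 * 1
= 720


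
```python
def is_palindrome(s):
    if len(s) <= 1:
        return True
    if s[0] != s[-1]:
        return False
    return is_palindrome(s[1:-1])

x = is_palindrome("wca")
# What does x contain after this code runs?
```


is_palindrome("wca")
"wca": s[0]='w' != s[-1]='a' -> False
= False


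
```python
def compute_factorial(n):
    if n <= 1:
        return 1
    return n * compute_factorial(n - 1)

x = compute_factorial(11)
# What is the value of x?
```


compute_factorial(11)
= 11 * compute_factorial(10)
= 11 * 10 * compute_factorial(9)
= 11 * 10 * 9 * compute_factorial(8)
= 11 * 10 * 9 * 8 * compute_factorial(7)
= 11 * 10 * 9 * 8 * 7 * compute_factorial(6)
= 11 * 10 * 9 * 8 * 7 * 6 * compute_factorial(5)
= 11 * 10 * 9 * 8 * 7 * 6 * 5 * compute_factorial(4)
= 11 * 10 * 9 * 8 * 7 * 6 * 5 * 4 * compute_factorial(3)
= 11 * 10 * 9 * 8 * 7 * 6 * 5 * 4 * 3 * compute_factorial(2)
= 11 * 10 * 9 * 8 * 7 * 6 * 5 * 4 * 3 * 2 * compute_factorial(1)
= 11 * 10 * 9 * 8 * 7 * 6 * 5 * 4 * 3 * 2 * 1
= 39916800


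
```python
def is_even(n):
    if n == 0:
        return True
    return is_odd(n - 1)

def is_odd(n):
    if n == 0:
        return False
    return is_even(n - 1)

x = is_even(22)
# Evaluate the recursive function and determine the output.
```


is_even(22)
= is_odd(21)
= is_even(20)
= is_odd(19)
= is_even(18)
= is_odd(17)
= is_even(16)
= is_odd(15)
= is_even(14)
= is_odd(13)
= is_even(12)
= is_odd(11)
= is_even(10)
= is_odd(9)
= is_even(8)
= is_odd(7)
= is_even(6)
= is_odd(5)
= is_even(4)
= is_odd(3)
= is_even(2)
= is_odd(1)
= is_even(0)
n == 0: return True
= True


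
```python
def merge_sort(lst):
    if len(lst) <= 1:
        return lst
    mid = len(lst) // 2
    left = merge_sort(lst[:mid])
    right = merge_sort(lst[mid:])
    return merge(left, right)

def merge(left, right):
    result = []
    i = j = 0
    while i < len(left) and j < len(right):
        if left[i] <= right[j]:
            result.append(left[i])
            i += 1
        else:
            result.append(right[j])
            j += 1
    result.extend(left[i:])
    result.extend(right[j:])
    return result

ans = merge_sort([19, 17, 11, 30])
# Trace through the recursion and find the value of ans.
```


merge_sort([19, 17, 11, 30])
Split into [19, 17] and [11, 30]
Left sorted: [17, 19]
Right sorted: [11, 30]
Merge [17, 19] and [11, 30]
= [11, 17, 19, 30]


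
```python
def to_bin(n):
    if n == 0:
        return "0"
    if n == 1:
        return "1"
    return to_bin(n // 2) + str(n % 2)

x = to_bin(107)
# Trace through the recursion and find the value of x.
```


to_bin(107)
= to_bin(53) + "1"
= to_bin(26) + "1" + "1"
= to_bin(13) + "0" + "1" + "1"
= to_bin(6) + "1" + "0" + "1" + "1"
= to_bin(3) + "0" + "1" + "0" + "1" + "1"
= to_bin(1) + "1" + "0" + "1" + "0" + "1" + "1"
= "1" + "1" + "0" + "1" + "0" + "1" + "1"
= "1101011"


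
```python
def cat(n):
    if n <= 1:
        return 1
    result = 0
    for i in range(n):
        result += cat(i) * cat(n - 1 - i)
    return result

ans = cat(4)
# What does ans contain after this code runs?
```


cat(4)
= sum of cat(i) * cat(4-1-i) for i in 0..3
First compute sub-values bottom-up:
  cat(0) = 1, cat(1) = 1
  cat(2) = 1*1 + 1*1 = 2
  cat(3) = 1*2 + 1*1 + 2*1 = 5
Now cat(4):
  cat(0)*cat(3) = 1*5 = 5
  cat(1)*cat(2) = 1*2 = 2
  cat(2)*cat(1) = 2*1 = 2
  cat(3)*cat(0) = 5*1 = 5
= 5 + 2 + 2 + 5
= 14


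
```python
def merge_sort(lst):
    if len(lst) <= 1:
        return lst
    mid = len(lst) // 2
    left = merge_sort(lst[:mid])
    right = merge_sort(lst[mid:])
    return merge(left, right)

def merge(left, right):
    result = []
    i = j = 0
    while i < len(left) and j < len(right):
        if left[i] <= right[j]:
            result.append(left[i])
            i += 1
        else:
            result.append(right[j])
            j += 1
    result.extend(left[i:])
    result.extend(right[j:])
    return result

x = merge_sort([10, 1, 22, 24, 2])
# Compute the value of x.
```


merge_sort([10, 1, 22, 24, 2])
Split into [10, 1] and [22, 24, 2]
Left sorted: [1, 10]
Right sorted: [2, 22, 24]
Merge [1, 10] and [2, 22, 24]
= [1, 2, 10, 22, 24]


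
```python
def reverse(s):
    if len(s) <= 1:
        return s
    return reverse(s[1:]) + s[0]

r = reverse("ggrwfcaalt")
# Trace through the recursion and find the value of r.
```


reverse("ggrwfcaalt")
= reverse("grwfcaalt") + "g"
= reverse("rwfcaalt") + "g" + "g"
= reverse("wfcaalt") + "r" + "g" + "g"
= reverse("fcaalt") + "w" + "r" + "g" + "g"
= reverse("caalt") + "f" + "w" + "r" + "g" + "g"
= reverse("aalt") + "c" + "f" + "w" + "r" + "g" + "g"
= reverse("alt") + "a" + "c" + "f" + "w" + "r" + "g" + "g"
= reverse("lt") + "a" + "a" + "c" + "f" + "w" + "r" + "g" + "g"
= reverse("t") + "l" + "a" + "a" + "c" + "f" + "w" + "r" + "g" + "g"
= "t" + "l" + "a" + "a" + "c" + "f" + "w" + "r" + "g" + "g"
= "tlaacfwrgg"


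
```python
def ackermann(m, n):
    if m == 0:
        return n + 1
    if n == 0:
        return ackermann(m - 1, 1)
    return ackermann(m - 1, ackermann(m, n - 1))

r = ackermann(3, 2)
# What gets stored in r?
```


ackermann(3, 2)
= ackermann(2, ackermann(3, 1))
First compute ackermann(3, 1) = 13
= ackermann(2, 13)
= 29


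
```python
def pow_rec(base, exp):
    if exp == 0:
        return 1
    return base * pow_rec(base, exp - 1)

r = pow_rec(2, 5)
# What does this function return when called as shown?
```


pow_rec(2, 5)
= 2 * pow_rec(2, 4)
= 2 * 2 * pow_rec(2, 3)
= 2 * 2 * 2 * pow_rec(2, 2)
= 2 * 2 * 2 * 2 * pow_rec(2, 1)
= 2 * 2 * 2 * 2 * 2 * pow_rec(2, 0)
= 2 * 2 * 2 * 2 * 2 * 1
= 32


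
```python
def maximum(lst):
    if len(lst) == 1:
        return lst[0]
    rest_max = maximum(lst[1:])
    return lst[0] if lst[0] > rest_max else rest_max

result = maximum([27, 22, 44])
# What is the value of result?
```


maximum([27, 22, 44])
= compare 27 with maximum([22, 44])
= compare 22 with maximum([44])
Base: maximum([44]) = 44
compare 22 with 44: max = 44
compare 27 with 44: max = 44
= 44


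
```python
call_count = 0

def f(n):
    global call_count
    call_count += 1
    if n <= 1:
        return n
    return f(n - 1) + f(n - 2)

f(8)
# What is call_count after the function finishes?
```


f(8) calls f(7) and f(6); each non-base call branches into two more.
Let C(k) = total number of calls made by f(k), including the call to f(k) itself.
Base cases: C(0) = 1, C(1) = 1
Recurrence: C(k) = 1 + C(k-1) + C(k-2)
  C(2) = 1 + C(1) + C(0) = 1 + 1 + 1 = 3
  C(3) = 1 + C(2) + C(1) = 1 + 3 + 1 = 5
  C(4) = 1 + C(3) + C(2) = 1 + 5 + 3 = 9
  C(5) = 1 + C(4) + C(3) = 1 + 9 + 5 = 15
  C(6) = 1 + C(5) + C(4) = 1 + 15 + 9 = 25
  C(7) = 1 + C(6) + C(5) = 1 + 25 + 15 = 41
  C(8) = 1 + C(7) + C(6) = 1 + 41 + 25 = 67
Total calls = C(8) = 67


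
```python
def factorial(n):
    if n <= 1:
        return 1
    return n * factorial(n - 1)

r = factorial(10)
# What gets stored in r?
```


factorial(10)
= 10 * factorial(9)
= 10 * 9 * factorial(8)
= 10 * 9 * 8 * factorial(7)
= 10 * 9 * 8 * 7 * factorial(6)
= 10 * 9 * 8 * 7 * 6 * factorial(5)
= 10 * 9 * 8 * 7 * 6 * 5 * factorial(4)
= 10 * 9 * 8 * 7 * 6 * 5 * 4 * factorial(3)
= 10 * 9 * 8 * 7 * 6 * 5 * 4 * 3 * factorial(2)
= 10 * 9 * 8 * 7 * 6 * 5 * 4 * 3 * 2 * factorial(1)
= 10 * 9 * 8 * 7 * 6 * 5 * 4 * 3 * 2 * 1
= 3628800


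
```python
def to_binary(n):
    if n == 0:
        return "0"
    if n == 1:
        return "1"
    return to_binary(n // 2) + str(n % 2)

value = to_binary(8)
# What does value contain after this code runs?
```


to_binary(8)
= to_binary(4) + "0"
= to_binary(2) + "0" + "0"
= to_binary(1) + "0" + "0" + "0"
= "1" + "0" + "0" + "0"
= "1000"


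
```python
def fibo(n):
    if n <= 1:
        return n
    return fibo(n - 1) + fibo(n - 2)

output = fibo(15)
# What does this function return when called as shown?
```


fibo(15)
= fibo(14) + fibo(13)
= (fibo(13) + fibo(12)) + fibo(13)
Computing bottom-up: fibo(0)=0, fibo(1)=1, fibo(2)=1, fibo(3)=2, fibo(4)=3, fibo(5)=5, fibo(6)=8, fibo(7)=13, fibo(8)=21, fibo(9)=34, fibo(10)=55, fibo(11)=89, fibo(12)=144, fibo(13)=233, fibo(14)=377, fibo(15)=610
= 610


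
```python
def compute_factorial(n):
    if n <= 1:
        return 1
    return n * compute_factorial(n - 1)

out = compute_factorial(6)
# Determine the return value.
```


compute_factorial(6)
= 6 * compute_factorial(5)
= 6 * 5 * compute_factorial(4)
= 6 * 5 * 4 * compute_factorial(3)
= 6 * 5 * 4 * 3 * compute_factorial(2)
= 6 * 5 * 4 * 3 * 2 * compute_factorial(1)
= 6 * 5 * 4 * 3 * 2 * 1
= 720


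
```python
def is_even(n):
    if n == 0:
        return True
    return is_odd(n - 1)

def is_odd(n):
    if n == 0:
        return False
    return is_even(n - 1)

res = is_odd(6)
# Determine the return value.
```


is_odd(6)
= is_even(5)
= is_odd(4)
= is_even(3)
= is_odd(2)
= is_even(1)
= is_odd(0)
n == 0: return False
= False


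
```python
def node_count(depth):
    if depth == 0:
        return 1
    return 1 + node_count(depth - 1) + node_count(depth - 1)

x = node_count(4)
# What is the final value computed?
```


node_count(4)
= 1 + node_count(3) + node_count(3)
= 1 + 2 * node_count(3)
node_count(k) = 2^(k+1) - 1
node_count(0) = 1
node_count(1) = 3
node_count(2) = 7
node_count(3) = 15
node_count(4) = 31
node_count(4) = 2^5 - 1 = 31


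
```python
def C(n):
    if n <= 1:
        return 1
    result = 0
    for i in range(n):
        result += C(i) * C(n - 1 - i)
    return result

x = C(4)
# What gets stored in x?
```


C(4)
= sum of C(i) * C(4-1-i) for i in 0..3
First compute sub-values bottom-up:
  C(0) = 1, C(1) = 1
  C(2) = 1*1 + 1*1 = 2
  C(3) = 1*2 + 1*1 + 2*1 = 5
Now C(4):
  C(0)*C(3) = 1*5 = 5
  C(1)*C(2) = 1*2 = 2
  C(2)*C(1) = 2*1 = 2
  C(3)*C(0) = 5*1 = 5
= 5 + 2 + 2 + 5
= 14


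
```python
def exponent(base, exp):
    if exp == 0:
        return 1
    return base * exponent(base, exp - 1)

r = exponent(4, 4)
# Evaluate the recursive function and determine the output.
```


exponent(4, 4)
= 4 * exponent(4, 3)
= 4 * 4 * exponent(4, 2)
= 4 * 4 * 4 * exponent(4, 1)
= 4 * 4 * 4 * 4 * exponent(4, 0)
= 4 * 4 * 4 * 4 * 1
= 256


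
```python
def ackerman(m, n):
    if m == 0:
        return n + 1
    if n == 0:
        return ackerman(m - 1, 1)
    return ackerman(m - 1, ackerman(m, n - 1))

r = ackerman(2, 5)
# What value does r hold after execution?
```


ackerman(2, 5)
= ackerman(1, ackerman(2, 4))
First compute ackerman(2, 4) = 11
= ackerman(1, 11)
= 13


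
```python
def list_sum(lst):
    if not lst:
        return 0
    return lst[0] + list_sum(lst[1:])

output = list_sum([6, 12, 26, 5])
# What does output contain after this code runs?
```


list_sum([6, 12, 26, 5])
= 6 + list_sum([12, 26, 5])
= 6 + 12 + list_sum([26, 5])
= 6 + 12 + 26 + list_sum([5])
= 6 + 12 + 26 + 5 + list_sum([])
= 6 + 12 + 26 + 5 + 0
= 49


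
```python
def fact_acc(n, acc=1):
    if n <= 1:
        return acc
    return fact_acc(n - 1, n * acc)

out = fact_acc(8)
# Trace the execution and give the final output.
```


fact_acc(8, 1)
= fact_acc(7, 8 * 1) = fact_acc(7, 8)
= fact_acc(6, 7 * 8) = fact_acc(6, 56)
= fact_acc(5, 6 * 56) = fact_acc(5, 336)
= fact_acc(4, 5 * 336) = fact_acc(4, 1680)
= fact_acc(3, 4 * 1680) = fact_acc(3, 6720)
= fact_acc(2, 3 * 6720) = fact_acc(2, 20160)
= fact_acc(1, 2 * 20160) = fact_acc(1, 40320)
n <= 1, return acc = 40320


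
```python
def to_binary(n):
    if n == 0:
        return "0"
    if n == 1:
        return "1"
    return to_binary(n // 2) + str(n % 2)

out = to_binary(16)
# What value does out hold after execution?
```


to_binary(16)
= to_binary(8) + "0"
= to_binary(4) + "0" + "0"
= to_binary(2) + "0" + "0" + "0"
= to_binary(1) + "0" + "0" + "0" + "0"
= "1" + "0" + "0" + "0" + "0"
= "10000"


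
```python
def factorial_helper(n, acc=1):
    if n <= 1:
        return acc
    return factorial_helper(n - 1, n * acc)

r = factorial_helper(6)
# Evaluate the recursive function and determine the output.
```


factorial_helper(6, 1)
= factorial_helper(5, 6 * 1) = factorial_helper(5, 6)
= factorial_helper(4, 5 * 6) = factorial_helper(4, 30)
= factorial_helper(3, 4 * 30) = factorial_helper(3, 120)
= factorial_helper(2, 3 * 120) = factorial_helper(2, 360)
= factorial_helper(1, 2 * 360) = factorial_helper(1, 720)
n <= 1, return acc = 720


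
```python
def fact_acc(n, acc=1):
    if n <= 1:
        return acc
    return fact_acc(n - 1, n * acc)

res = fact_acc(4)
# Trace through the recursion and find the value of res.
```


fact_acc(4, 1)
= fact_acc(3, 4 * 1) = fact_acc(3, 4)
= fact_acc(2, 3 * 4) = fact_acc(2, 12)
= fact_acc(1, 2 * 12) = fact_acc(1, 24)
n <= 1, return acc = 24


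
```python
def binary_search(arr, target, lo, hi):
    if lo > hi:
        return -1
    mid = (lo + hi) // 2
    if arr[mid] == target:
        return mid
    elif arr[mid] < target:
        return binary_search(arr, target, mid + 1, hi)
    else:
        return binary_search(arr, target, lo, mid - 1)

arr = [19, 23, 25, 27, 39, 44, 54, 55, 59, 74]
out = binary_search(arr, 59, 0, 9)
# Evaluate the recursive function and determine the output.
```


binary_search(arr, 59, 0, 9)
lo=0, hi=9, mid=4, arr[mid]=39
39 < 59, search right half
lo=5, hi=9, mid=7, arr[mid]=55
55 < 59, search right half
lo=8, hi=9, mid=8, arr[mid]=59
arr[8] == 59, found at index 8
= 8


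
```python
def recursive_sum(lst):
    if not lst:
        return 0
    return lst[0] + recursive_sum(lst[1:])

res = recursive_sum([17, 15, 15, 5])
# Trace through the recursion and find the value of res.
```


recursive_sum([17, 15, 15, 5])
= 17 + recursive_sum([15, 15, 5])
= 17 + 15 + recursive_sum([15, 5])
= 17 + 15 + 15 + recursive_sum([5])
= 17 + 15 + 15 + 5 + recursive_sum([])
= 17 + 15 + 15 + 5 + 0
= 52


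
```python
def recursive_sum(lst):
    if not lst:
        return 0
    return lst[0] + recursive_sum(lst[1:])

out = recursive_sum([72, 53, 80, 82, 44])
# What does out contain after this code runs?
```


recursive_sum([72, 53, 80, 82, 44])
= 72 + recursive_sum([53, 80, 82, 44])
= 72 + 53 + recursive_sum([80, 82, 44])
= 72 + 53 + 80 + recursive_sum([82, 44])
= 72 + 53 + 80 + 82 + recursive_sum([44])
= 72 + 53 + 80 + 82 + 44 + recursive_sum([])
= 72 + 53 + 80 + 82 + 44 + 0
= 331


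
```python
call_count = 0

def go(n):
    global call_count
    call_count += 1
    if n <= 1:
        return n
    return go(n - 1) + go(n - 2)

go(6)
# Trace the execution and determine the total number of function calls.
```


go(6) calls go(5) and go(4); each non-base call branches into two more.
Let C(k) = total number of calls made by go(k), including the call to go(k) itself.
Base cases: C(0) = 1, C(1) = 1
Recurrence: C(k) = 1 + C(k-1) + C(k-2)
  C(2) = 1 + C(1) + C(0) = 1 + 1 + 1 = 3
  C(3) = 1 + C(2) + C(1) = 1 + 3 + 1 = 5
  C(4) = 1 + C(3) + C(2) = 1 + 5 + 3 = 9
  C(5) = 1 + C(4) + C(3) = 1 + 9 + 5 = 15
  C(6) = 1 + C(5) + C(4) = 1 + 15 + 9 = 25
Total calls = C(6) = 25


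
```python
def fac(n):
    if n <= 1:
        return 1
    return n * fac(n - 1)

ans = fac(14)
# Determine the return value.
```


fac(14)
= 14 * fac(13)
= 14 * 13 * fac(12)
= 14 * 13 * 12 * fac(11)
= 14 * 13 * 12 * 11 * fac(10)
= 14 * 13 * 12 * 11 * 10 * fac(9)
= 14 * 13 * 12 * 11 * 10 * 9 * fac(8)
= 14 * 13 * 12 * 11 * 10 * 9 * 8 * fac(7)
= 14 * 13 * 12 * 11 * 10 * 9 * 8 * 7 * fac(6)
= 14 * 13 * 12 * 11 * 10 * 9 * 8 * 7 * 6 * fac(5)
= 14 * 13 * 12 * 11 * 10 * 9 * 8 * 7 * 6 * 5 * fac(4)
= 14 * 13 * 12 * 11 * 10 * 9 * 8 * 7 * 6 * 5 * 4 * fac(3)
= 14 * 13 * 12 * 11 * 10 * 9 * 8 * 7 * 6 * 5 * 4 * 3 * fac(2)
= 14 * 13 * 12 * 11 * 10 * 9 * 8 * 7 * 6 * 5 * 4 * 3 * 2 * fac(1)
= 14 * 13 * 12 * 11 * 10 * 9 * 8 * 7 * 6 * 5 * 4 * 3 * 2 * 1
= 87178291200


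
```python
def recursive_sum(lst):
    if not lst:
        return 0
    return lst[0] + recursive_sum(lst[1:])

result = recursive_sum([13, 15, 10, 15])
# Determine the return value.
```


recursive_sum([13, 15, 10, 15])
= 13 + recursive_sum([15, 10, 15])
= 13 + 15 + recursive_sum([10, 15])
= 13 + 15 + 10 + recursive_sum([15])
= 13 + 15 + 10 + 15 + recursive_sum([])
= 13 + 15 + 10 + 15 + 0
= 53


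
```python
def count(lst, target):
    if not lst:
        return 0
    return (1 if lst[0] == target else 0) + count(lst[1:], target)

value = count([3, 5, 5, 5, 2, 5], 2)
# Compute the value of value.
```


count([3, 5, 5, 5, 2, 5], 2)
lst[0]=3 != 2: 0 + count([5, 5, 5, 2, 5], 2)
lst[0]=5 != 2: 0 + count([5, 5, 2, 5], 2)
lst[0]=5 != 2: 0 + count([5, 2, 5], 2)
lst[0]=5 != 2: 0 + count([2, 5], 2)
lst[0]=2 == 2: 1 + count([5], 2)
lst[0]=5 != 2: 0 + count([], 2)
= 1


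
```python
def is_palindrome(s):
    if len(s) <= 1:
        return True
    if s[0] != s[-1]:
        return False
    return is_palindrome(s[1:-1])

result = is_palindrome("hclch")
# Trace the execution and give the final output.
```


is_palindrome("hclch")
"hclch": s[0]='h' == s[-1]='h' -> is_palindrome("clc")
"clc": s[0]='c' == s[-1]='c' -> is_palindrome("l")
"l": len <= 1 -> True
= True


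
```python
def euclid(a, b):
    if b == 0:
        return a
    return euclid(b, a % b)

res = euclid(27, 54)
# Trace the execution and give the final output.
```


euclid(27, 54)
= euclid(54, 27 % 54) = euclid(54, 27)
= euclid(27, 54 % 27) = euclid(27, 0)
b == 0, return a = 27


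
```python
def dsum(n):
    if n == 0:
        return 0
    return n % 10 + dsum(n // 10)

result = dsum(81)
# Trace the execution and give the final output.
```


dsum(81)
= 1 + dsum(8)
= 1 + 8 + dsum(0)
= 1 + 8 + 0
= 9


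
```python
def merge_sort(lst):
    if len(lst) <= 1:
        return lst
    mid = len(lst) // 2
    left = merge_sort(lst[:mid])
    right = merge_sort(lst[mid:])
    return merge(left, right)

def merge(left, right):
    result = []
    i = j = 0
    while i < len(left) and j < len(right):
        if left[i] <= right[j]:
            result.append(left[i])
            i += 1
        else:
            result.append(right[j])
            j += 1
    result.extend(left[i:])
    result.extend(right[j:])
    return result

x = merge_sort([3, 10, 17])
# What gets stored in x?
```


merge_sort([3, 10, 17])
Split into [3] and [10, 17]
Left sorted: [3]
Right sorted: [10, 17]
Merge [3] and [10, 17]
= [3, 10, 17]
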